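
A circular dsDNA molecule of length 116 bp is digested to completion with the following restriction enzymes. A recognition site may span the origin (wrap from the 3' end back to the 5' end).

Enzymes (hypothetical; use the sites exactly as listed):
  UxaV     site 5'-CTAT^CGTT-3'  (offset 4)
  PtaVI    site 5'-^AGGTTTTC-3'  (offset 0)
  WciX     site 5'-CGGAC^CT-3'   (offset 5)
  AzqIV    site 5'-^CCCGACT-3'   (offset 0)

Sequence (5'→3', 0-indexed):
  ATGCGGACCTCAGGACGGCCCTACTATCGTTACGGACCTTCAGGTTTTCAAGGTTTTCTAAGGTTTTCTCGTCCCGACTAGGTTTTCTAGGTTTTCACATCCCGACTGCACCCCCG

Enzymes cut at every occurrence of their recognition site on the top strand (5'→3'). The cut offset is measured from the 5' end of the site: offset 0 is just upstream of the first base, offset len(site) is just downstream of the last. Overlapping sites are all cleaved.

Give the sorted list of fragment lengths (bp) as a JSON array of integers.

Site scan:
  UxaV (CTATCGTT, off=4): starts [23] → cuts [27]
  PtaVI (AGGTTTTC, off=0): starts [41, 50, 60, 79, 88] → cuts [41, 50, 60, 79, 88]
  WciX (CGGACCT, off=5): starts [3, 32] → cuts [8, 37]
  AzqIV (CCCGACT, off=0): starts [72, 100] → cuts [72, 100]

Pooled cuts: [8, 27, 37, 41, 50, 60, 72, 79, 88, 100]

Fragment lengths:
  8→27: 19 bp
  27→37: 10 bp
  37→41: 4 bp
  41→50: 9 bp
  50→60: 10 bp
  60→72: 12 bp
  72→79: 7 bp
  79→88: 9 bp
  88→100: 12 bp
  100→8 (wrap): 116-100+8 = 24 bp

[4,7,9,9,10,10,12,12,19,24]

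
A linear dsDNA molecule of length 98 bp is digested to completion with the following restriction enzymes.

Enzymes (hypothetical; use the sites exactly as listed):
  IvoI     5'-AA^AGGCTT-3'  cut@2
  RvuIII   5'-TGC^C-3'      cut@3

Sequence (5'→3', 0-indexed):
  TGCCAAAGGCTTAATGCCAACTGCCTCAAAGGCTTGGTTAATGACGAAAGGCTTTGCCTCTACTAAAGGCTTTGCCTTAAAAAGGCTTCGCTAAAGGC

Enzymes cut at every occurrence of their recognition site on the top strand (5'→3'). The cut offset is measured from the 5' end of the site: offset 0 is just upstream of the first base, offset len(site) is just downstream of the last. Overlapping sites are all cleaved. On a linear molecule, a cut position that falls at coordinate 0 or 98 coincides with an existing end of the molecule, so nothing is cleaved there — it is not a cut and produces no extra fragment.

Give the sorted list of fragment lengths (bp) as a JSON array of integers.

[3,3,5,7,7,9,9,9,11,16,19]

Scan for sites:
  IvoI (AAAGGCTT, off=2): starts [4, 27, 46, 64, 80] → cuts [6, 29, 48, 66, 82]
  RvuIII (TGCC, off=3): starts [0, 14, 21, 54, 72] → cuts [3, 17, 24, 57, 75]

All cut coordinates (distinct, sorted): [3, 6, 17, 24, 29, 48, 57, 66, 75, 82]

Fragments:
  [0,3): 3 bp
  [3,6): 3 bp
  [6,17): 11 bp
  [17,24): 7 bp
  [24,29): 5 bp
  [29,48): 19 bp
  [48,57): 9 bp
  [57,66): 9 bp
  [66,75): 9 bp
  [75,82): 7 bp
  [82,98): 16 bp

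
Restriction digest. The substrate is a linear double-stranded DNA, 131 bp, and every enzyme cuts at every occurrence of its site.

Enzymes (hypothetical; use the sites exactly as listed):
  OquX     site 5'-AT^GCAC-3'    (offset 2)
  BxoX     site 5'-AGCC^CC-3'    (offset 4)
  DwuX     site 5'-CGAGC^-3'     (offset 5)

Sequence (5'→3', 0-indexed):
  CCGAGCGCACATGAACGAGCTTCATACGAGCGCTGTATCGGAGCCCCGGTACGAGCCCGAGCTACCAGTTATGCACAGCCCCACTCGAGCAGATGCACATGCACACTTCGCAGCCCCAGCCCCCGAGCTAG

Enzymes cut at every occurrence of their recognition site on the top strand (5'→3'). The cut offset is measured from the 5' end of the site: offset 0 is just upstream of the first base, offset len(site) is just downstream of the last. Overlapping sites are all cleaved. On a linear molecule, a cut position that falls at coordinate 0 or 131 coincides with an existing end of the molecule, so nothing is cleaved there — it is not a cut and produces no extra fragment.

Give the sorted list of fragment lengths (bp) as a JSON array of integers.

[3,4,6,6,6,6,7,8,10,10,11,11,14,14,15]

Site scan:
  OquX ATGCAC/2: at [70, 92, 98] ⇒ [72, 94, 100]
  BxoX AGCCCC/4: at [41, 76, 111, 117] ⇒ [45, 80, 115, 121]
  DwuX CGAGC/5: at [1, 15, 26, 51, 57, 85, 123] ⇒ [6, 20, 31, 56, 62, 90, 128]

All cut coordinates (distinct, sorted): [6, 20, 31, 45, 56, 62, 72, 80, 90, 94, 100, 115, 121, 128]

Fragments:
  [0,6): 6 bp
  [6,20): 14 bp
  [20,31): 11 bp
  [31,45): 14 bp
  [45,56): 11 bp
  [56,62): 6 bp
  [62,72): 10 bp
  [72,80): 8 bp
  [80,90): 10 bp
  [90,94): 4 bp
  [94,100): 6 bp
  [100,115): 15 bp
  [115,121): 6 bp
  [121,128): 7 bp
  [128,131): 3 bp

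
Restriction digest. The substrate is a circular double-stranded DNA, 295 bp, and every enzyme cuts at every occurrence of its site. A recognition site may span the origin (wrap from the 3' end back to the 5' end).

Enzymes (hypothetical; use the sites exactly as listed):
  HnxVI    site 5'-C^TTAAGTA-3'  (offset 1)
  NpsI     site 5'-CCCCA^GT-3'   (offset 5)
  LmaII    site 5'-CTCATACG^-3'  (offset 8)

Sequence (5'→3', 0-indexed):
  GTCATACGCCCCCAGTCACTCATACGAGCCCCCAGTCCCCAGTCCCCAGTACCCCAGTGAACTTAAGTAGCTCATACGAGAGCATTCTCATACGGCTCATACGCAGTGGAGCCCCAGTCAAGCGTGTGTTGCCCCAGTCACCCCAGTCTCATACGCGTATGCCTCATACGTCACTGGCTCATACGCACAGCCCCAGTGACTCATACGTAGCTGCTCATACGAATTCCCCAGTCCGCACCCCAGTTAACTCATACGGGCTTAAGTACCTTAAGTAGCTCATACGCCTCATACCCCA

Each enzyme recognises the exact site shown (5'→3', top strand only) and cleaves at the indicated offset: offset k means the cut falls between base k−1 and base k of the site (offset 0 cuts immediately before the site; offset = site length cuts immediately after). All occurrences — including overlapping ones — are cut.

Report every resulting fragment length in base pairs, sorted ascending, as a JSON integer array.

[3,6,7,7,8,8,9,9,9,9,10,10,12,12,12,12,13,13,14,14,15,15,16,16,16,20]

Per-enzyme occurrences:
  HnxVI CTTAAGTA/1: at [61, 257, 266] ⇒ [62, 258, 267]
  NpsI CCCCAGT/5: at [9, 29, 36, 43, 51, 111, 131, 140, 190, 225, 237, 290] ⇒ [0, 14, 34, 41, 48, 56, 116, 136, 145, 195, 230, 242]
  LmaII CTCATACG/8: at [18, 70, 86, 95, 147, 162, 177, 199, 213, 247, 275] ⇒ [26, 78, 94, 103, 155, 170, 185, 207, 221, 255, 283]

All cut coordinates (distinct, sorted): [0, 14, 26, 34, 41, 48, 56, 62, 78, 94, 103, 116, 136, 145, 155, 170, 185, 195, 207, 221, 230, 242, 255, 258, 267, 283]

Fragment lengths:
  0→14: 14 bp
  14→26: 12 bp
  26→34: 8 bp
  34→41: 7 bp
  41→48: 7 bp
  48→56: 8 bp
  56→62: 6 bp
  62→78: 16 bp
  78→94: 16 bp
  94→103: 9 bp
  103→116: 13 bp
  116→136: 20 bp
  136→145: 9 bp
  145→155: 10 bp
  155→170: 15 bp
  170→185: 15 bp
  185→195: 10 bp
  195→207: 12 bp
  207→221: 14 bp
  221→230: 9 bp
  230→242: 12 bp
  242→255: 13 bp
  255→258: 3 bp
  258→267: 9 bp
  267→283: 16 bp
  283→0 (wrap): 295-283+0 = 12 bp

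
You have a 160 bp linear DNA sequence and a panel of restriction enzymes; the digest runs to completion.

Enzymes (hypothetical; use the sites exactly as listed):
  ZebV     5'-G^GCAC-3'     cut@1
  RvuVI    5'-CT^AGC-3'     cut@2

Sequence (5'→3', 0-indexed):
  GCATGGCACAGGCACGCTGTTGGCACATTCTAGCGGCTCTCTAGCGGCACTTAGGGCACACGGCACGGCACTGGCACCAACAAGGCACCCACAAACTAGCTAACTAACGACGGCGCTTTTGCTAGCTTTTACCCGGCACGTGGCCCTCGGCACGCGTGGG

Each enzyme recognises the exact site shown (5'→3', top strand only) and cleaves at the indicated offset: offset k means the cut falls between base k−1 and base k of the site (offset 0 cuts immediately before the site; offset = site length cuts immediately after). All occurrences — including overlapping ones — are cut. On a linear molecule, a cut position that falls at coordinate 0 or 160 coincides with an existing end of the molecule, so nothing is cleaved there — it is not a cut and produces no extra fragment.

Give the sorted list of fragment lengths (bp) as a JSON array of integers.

Per-enzyme occurrences:
  ZebV (GGCAC, off=1): starts [4, 10, 21, 45, 54, 61, 66, 72, 83, 134, 148] → cuts [5, 11, 22, 46, 55, 62, 67, 73, 84, 135, 149]
  RvuVI (CTAGC, off=2): starts [29, 40, 95, 121] → cuts [31, 42, 97, 123]

Pooled cuts: [5, 11, 22, 31, 42, 46, 55, 62, 67, 73, 84, 97, 123, 135, 149]

Fragment lengths:
  [0,5): 5 bp
  [5,11): 6 bp
  [11,22): 11 bp
  [22,31): 9 bp
  [31,42): 11 bp
  [42,46): 4 bp
  [46,55): 9 bp
  [55,62): 7 bp
  [62,67): 5 bp
  [67,73): 6 bp
  [73,84): 11 bp
  [84,97): 13 bp
  [97,123): 26 bp
  [123,135): 12 bp
  [135,149): 14 bp
  [149,160): 11 bp

[4,5,5,6,6,7,9,9,11,11,11,11,12,13,14,26]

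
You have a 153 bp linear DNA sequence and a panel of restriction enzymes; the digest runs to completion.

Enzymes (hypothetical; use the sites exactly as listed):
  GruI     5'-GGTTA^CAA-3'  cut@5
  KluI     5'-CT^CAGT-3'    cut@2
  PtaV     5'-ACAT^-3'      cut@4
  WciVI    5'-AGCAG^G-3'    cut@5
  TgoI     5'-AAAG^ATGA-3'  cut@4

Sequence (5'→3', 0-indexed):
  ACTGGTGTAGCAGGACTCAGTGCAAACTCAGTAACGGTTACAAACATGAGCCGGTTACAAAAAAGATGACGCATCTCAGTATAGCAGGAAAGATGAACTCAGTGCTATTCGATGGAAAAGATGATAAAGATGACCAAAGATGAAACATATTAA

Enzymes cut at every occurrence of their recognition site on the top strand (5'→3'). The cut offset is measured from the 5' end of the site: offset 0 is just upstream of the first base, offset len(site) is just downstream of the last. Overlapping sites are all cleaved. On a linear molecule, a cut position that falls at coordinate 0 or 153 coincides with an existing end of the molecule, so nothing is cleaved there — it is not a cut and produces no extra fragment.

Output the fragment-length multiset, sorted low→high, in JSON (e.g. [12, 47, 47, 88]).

Site scan:
  GruI (GGTTACAA, off=5): starts [35, 52] → cuts [40, 57]
  KluI (CTCAGT, off=2): starts [15, 26, 74, 97] → cuts [17, 28, 76, 99]
  PtaV (ACAT, off=4): starts [43, 144] → cuts [47, 148]
  WciVI (AGCAGG, off=5): starts [8, 82] → cuts [13, 87]
  TgoI (AAAGATGA, off=4): starts [61, 88, 116, 125, 135] → cuts [65, 92, 120, 129, 139]

All cut coordinates (distinct, sorted): [13, 17, 28, 40, 47, 57, 65, 76, 87, 92, 99, 120, 129, 139, 148]

Fragments:
  [0,13): 13 bp
  [13,17): 4 bp
  [17,28): 11 bp
  [28,40): 12 bp
  [40,47): 7 bp
  [47,57): 10 bp
  [57,65): 8 bp
  [65,76): 11 bp
  [76,87): 11 bp
  [87,92): 5 bp
  [92,99): 7 bp
  [99,120): 21 bp
  [120,129): 9 bp
  [129,139): 10 bp
  [139,148): 9 bp
  [148,153): 5 bp

[4,5,5,7,7,8,9,9,10,10,11,11,11,12,13,21]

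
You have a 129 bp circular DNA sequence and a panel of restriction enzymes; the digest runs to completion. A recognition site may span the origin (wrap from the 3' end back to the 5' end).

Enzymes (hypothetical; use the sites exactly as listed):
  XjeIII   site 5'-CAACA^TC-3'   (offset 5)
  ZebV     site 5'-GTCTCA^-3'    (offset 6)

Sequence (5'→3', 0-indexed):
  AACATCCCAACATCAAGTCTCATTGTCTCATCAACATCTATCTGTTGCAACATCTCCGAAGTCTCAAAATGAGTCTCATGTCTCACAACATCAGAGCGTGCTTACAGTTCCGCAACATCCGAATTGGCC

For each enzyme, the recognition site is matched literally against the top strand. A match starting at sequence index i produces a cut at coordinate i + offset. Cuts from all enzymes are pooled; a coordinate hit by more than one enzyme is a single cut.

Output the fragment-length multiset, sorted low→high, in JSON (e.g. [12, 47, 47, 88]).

Site scan:
  XjeIII (CAACATC, off=5): starts [7, 31, 47, 85, 112, 128] → cuts [4, 12, 36, 52, 90, 117]
  ZebV (GTCTCA, off=6): starts [16, 24, 60, 72, 79] → cuts [22, 30, 66, 78, 85]

All cut coordinates (distinct, sorted): [4, 12, 22, 30, 36, 52, 66, 78, 85, 90, 117]

Fragments:
  4→12: 8 bp
  12→22: 10 bp
  22→30: 8 bp
  30→36: 6 bp
  36→52: 16 bp
  52→66: 14 bp
  66→78: 12 bp
  78→85: 7 bp
  85→90: 5 bp
  90→117: 27 bp
  117→4 (wrap): 129-117+4 = 16 bp

[5,6,7,8,8,10,12,14,16,16,27]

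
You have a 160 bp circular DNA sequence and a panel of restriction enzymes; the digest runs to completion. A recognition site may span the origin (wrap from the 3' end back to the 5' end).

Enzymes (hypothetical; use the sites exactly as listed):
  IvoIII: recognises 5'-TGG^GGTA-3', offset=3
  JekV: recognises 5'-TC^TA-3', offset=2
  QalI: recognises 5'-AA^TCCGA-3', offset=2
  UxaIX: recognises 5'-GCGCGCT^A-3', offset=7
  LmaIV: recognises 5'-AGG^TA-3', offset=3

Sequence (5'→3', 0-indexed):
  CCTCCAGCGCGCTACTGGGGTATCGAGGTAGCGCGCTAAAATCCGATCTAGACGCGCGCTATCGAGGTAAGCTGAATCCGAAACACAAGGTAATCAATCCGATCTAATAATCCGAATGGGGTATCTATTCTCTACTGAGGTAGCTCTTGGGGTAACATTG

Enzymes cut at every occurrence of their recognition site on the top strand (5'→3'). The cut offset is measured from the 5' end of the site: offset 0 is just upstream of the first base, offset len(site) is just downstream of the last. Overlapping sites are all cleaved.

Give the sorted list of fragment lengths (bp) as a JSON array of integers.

[4,5,6,6,7,7,7,7,7,8,9,9,9,10,10,12,14,23]

Scan for sites:
  IvoIII TGGGGTA/3: at [15, 116, 147] ⇒ [18, 119, 150]
  JekV TCTA/2: at [46, 102, 123, 130] ⇒ [48, 104, 125, 132]
  QalI AATCCGA/2: at [39, 74, 95, 108] ⇒ [41, 76, 97, 110]
  UxaIX GCGCGCTA/7: at [6, 30, 53] ⇒ [13, 37, 60]
  LmaIV AGGTA/3: at [25, 64, 87, 137] ⇒ [28, 67, 90, 140]

Pooled cuts: [13, 18, 28, 37, 41, 48, 60, 67, 76, 90, 97, 104, 110, 119, 125, 132, 140, 150]

Fragment lengths:
  13→18: 5 bp
  18→28: 10 bp
  28→37: 9 bp
  37→41: 4 bp
  41→48: 7 bp
  48→60: 12 bp
  60→67: 7 bp
  67→76: 9 bp
  76→90: 14 bp
  90→97: 7 bp
  97→104: 7 bp
  104→110: 6 bp
  110→119: 9 bp
  119→125: 6 bp
  125→132: 7 bp
  132→140: 8 bp
  140→150: 10 bp
  150→13 (wrap): 160-150+13 = 23 bp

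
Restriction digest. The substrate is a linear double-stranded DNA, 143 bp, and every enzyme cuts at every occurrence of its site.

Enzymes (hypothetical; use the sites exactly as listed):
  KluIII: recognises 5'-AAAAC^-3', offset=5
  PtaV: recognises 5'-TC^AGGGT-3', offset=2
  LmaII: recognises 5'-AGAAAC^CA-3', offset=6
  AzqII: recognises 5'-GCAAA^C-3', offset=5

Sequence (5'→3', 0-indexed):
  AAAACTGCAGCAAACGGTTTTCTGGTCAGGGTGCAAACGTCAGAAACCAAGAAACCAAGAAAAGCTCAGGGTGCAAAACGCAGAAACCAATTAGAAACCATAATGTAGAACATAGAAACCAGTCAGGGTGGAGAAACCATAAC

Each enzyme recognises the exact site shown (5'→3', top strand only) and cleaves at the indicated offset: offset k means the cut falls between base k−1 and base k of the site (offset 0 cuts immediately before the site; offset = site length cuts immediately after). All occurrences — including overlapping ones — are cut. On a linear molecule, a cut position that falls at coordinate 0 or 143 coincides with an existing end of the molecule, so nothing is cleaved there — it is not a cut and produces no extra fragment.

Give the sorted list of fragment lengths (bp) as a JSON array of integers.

Scan for sites:
  KluIII AAAAC/5: at [0, 74] ⇒ [5, 79]
  PtaV TCAGGGT/2: at [25, 65, 122] ⇒ [27, 67, 124]
  LmaII AGAAACCA/6: at [41, 49, 81, 92, 113, 131] ⇒ [47, 55, 87, 98, 119, 137]
  AzqII GCAAAC/5: at [9, 32] ⇒ [14, 37]

All cut coordinates (distinct, sorted): [5, 14, 27, 37, 47, 55, 67, 79, 87, 98, 119, 124, 137]

Fragment lengths:
  [0,5): 5 bp
  [5,14): 9 bp
  [14,27): 13 bp
  [27,37): 10 bp
  [37,47): 10 bp
  [47,55): 8 bp
  [55,67): 12 bp
  [67,79): 12 bp
  [79,87): 8 bp
  [87,98): 11 bp
  [98,119): 21 bp
  [119,124): 5 bp
  [124,137): 13 bp
  [137,143): 6 bp

[5,5,6,8,8,9,10,10,11,12,12,13,13,21]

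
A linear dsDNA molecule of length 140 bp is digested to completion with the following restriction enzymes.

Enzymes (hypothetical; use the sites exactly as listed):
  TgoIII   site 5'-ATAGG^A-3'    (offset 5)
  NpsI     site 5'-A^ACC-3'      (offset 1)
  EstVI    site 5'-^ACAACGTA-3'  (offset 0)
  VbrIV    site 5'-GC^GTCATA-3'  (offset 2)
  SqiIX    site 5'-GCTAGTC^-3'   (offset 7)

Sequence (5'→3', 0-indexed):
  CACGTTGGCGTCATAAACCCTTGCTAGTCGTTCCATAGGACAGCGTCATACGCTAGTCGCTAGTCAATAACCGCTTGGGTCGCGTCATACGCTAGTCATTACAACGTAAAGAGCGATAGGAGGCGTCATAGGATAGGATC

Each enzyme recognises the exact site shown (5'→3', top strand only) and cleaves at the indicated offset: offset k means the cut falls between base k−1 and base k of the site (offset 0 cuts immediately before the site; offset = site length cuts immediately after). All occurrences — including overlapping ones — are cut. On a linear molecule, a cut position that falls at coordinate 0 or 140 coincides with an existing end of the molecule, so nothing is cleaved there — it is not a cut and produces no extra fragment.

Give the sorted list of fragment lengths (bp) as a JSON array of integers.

Site scan:
  TgoIII ATAGGA/5: at [34, 115, 127, 132] ⇒ [39, 120, 132, 137]
  NpsI AACC/1: at [15, 68] ⇒ [16, 69]
  EstVI ACAACGTA/0: at [100] ⇒ [100]
  VbrIV GCGTCATA/2: at [7, 42, 81, 122] ⇒ [9, 44, 83, 124]
  SqiIX GCTAGTC/7: at [22, 51, 58, 90] ⇒ [29, 58, 65, 97]

All cut coordinates (distinct, sorted): [9, 16, 29, 39, 44, 58, 65, 69, 83, 97, 100, 120, 124, 132, 137]

Fragments:
  [0,9): 9 bp
  [9,16): 7 bp
  [16,29): 13 bp
  [29,39): 10 bp
  [39,44): 5 bp
  [44,58): 14 bp
  [58,65): 7 bp
  [65,69): 4 bp
  [69,83): 14 bp
  [83,97): 14 bp
  [97,100): 3 bp
  [100,120): 20 bp
  [120,124): 4 bp
  [124,132): 8 bp
  [132,137): 5 bp
  [137,140): 3 bp

[3,3,4,4,5,5,7,7,8,9,10,13,14,14,14,20]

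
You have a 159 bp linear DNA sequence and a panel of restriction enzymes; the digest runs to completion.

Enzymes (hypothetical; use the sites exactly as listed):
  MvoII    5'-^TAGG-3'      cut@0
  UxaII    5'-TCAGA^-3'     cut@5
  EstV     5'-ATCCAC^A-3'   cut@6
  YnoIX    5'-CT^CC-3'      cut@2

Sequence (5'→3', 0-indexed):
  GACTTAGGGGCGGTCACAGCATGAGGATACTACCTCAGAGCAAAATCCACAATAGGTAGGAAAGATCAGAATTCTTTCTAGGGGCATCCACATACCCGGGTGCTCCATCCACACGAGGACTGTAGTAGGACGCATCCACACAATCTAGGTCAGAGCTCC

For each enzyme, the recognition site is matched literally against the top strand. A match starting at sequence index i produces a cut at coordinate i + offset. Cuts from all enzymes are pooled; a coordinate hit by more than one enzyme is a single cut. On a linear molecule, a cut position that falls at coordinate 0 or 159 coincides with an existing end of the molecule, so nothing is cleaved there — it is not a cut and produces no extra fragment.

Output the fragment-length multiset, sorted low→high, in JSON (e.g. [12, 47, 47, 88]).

[2,2,3,4,4,6,8,8,9,11,13,13,13,14,14,35]

Per-enzyme occurrences:
  MvoII TAGG/0: at [4, 52, 56, 78, 125, 145] ⇒ [4, 52, 56, 78, 125, 145]
  UxaII TCAGA/5: at [34, 65, 149] ⇒ [39, 70, 154]
  EstV ATCCACA/6: at [44, 85, 106, 133] ⇒ [50, 91, 112, 139]
  YnoIX CTCC/2: at [102, 155] ⇒ [104, 157]

All cut coordinates (distinct, sorted): [4, 39, 50, 52, 56, 70, 78, 91, 104, 112, 125, 139, 145, 154, 157]

Fragment lengths:
  [0,4): 4 bp
  [4,39): 35 bp
  [39,50): 11 bp
  [50,52): 2 bp
  [52,56): 4 bp
  [56,70): 14 bp
  [70,78): 8 bp
  [78,91): 13 bp
  [91,104): 13 bp
  [104,112): 8 bp
  [112,125): 13 bp
  [125,139): 14 bp
  [139,145): 6 bp
  [145,154): 9 bp
  [154,157): 3 bp
  [157,159): 2 bp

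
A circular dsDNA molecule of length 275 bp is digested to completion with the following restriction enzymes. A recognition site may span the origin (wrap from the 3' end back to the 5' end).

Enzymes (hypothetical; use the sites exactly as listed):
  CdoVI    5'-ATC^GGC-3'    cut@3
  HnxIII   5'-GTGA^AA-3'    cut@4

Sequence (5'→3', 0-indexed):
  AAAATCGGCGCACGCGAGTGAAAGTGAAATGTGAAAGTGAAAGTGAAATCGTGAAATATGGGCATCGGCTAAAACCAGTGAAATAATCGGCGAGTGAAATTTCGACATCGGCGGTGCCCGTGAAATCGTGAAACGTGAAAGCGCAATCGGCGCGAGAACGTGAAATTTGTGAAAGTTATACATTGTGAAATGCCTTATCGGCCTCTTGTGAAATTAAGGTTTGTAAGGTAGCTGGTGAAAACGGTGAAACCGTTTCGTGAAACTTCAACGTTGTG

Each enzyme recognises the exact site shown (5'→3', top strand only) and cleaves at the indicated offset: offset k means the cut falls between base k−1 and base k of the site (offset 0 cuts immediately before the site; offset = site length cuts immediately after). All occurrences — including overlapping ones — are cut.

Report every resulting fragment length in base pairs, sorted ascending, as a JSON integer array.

Per-enzyme occurrences:
  CdoVI (ATCGGC, off=3): starts [3, 63, 85, 106, 145, 196] → cuts [6, 66, 88, 109, 148, 199]
  HnxIII (GTGAAA, off=4): starts [17, 23, 30, 36, 42, 50, 77, 93, 119, 127, 134, 159, 168, 184, 207, 234, 243, 256, 272] → cuts [1, 21, 27, 34, 40, 46, 54, 81, 97, 123, 131, 138, 163, 172, 188, 211, 238, 247, 260]

All cut coordinates (distinct, sorted): [1, 6, 21, 27, 34, 40, 46, 54, 66, 81, 88, 97, 109, 123, 131, 138, 148, 163, 172, 188, 199, 211, 238, 247, 260]

Fragments:
  1→6: 5 bp
  6→21: 15 bp
  21→27: 6 bp
  27→34: 7 bp
  34→40: 6 bp
  40→46: 6 bp
  46→54: 8 bp
  54→66: 12 bp
  66→81: 15 bp
  81→88: 7 bp
  88→97: 9 bp
  97→109: 12 bp
  109→123: 14 bp
  123→131: 8 bp
  131→138: 7 bp
  138→148: 10 bp
  148→163: 15 bp
  163→172: 9 bp
  172→188: 16 bp
  188→199: 11 bp
  199→211: 12 bp
  211→238: 27 bp
  238→247: 9 bp
  247→260: 13 bp
  260→1 (wrap): 275-260+1 = 16 bp

[5,6,6,6,7,7,7,8,8,9,9,9,10,11,12,12,12,13,14,15,15,15,16,16,27]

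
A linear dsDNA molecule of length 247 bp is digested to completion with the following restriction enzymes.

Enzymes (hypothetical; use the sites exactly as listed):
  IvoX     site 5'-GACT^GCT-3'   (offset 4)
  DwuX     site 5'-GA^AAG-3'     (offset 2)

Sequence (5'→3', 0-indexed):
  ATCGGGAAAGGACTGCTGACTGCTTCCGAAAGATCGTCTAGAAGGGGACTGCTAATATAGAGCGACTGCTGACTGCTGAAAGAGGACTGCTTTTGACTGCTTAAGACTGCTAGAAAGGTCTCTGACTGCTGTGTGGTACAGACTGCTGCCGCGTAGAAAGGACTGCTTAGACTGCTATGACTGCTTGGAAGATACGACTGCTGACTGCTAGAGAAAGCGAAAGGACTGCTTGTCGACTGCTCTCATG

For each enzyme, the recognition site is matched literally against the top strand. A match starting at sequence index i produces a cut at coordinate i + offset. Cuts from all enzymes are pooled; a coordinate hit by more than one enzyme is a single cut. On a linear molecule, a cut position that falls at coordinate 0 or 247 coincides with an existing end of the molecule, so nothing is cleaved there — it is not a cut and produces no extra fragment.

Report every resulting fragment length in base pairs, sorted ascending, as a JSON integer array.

[5,6,6,7,7,7,7,7,7,7,8,8,9,9,9,9,10,10,11,13,13,17,17,17,21]

Per-enzyme occurrences:
  IvoX GACTGCT/4: at [10, 17, 46, 63, 70, 84, 94, 104, 123, 140, 160, 169, 178, 195, 202, 223, 234] ⇒ [14, 21, 50, 67, 74, 88, 98, 108, 127, 144, 164, 173, 182, 199, 206, 227, 238]
  DwuX GAAAG/2: at [5, 27, 77, 112, 155, 212, 218] ⇒ [7, 29, 79, 114, 157, 214, 220]

All cut coordinates (distinct, sorted): [7, 14, 21, 29, 50, 67, 74, 79, 88, 98, 108, 114, 127, 144, 157, 164, 173, 182, 199, 206, 214, 220, 227, 238]

Fragment lengths:
  [0,7): 7 bp
  [7,14): 7 bp
  [14,21): 7 bp
  [21,29): 8 bp
  [29,50): 21 bp
  [50,67): 17 bp
  [67,74): 7 bp
  [74,79): 5 bp
  [79,88): 9 bp
  [88,98): 10 bp
  [98,108): 10 bp
  [108,114): 6 bp
  [114,127): 13 bp
  [127,144): 17 bp
  [144,157): 13 bp
  [157,164): 7 bp
  [164,173): 9 bp
  [173,182): 9 bp
  [182,199): 17 bp
  [199,206): 7 bp
  [206,214): 8 bp
  [214,220): 6 bp
  [220,227): 7 bp
  [227,238): 11 bp
  [238,247): 9 bp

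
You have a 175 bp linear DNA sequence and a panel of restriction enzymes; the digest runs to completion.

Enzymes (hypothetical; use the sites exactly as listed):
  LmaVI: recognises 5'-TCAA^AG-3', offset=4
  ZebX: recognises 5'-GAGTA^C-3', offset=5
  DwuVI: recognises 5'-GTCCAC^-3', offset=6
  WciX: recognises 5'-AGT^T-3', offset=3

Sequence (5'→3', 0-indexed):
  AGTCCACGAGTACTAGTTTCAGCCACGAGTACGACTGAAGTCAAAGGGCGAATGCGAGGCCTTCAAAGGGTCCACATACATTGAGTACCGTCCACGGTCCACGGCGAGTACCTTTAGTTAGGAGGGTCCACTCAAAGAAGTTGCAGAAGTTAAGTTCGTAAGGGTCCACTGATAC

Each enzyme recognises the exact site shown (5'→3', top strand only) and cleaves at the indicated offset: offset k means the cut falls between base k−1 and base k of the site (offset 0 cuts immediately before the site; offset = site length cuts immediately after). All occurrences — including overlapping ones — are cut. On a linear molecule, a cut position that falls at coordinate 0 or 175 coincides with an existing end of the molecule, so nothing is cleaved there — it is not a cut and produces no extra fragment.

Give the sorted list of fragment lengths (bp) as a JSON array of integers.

[4,5,5,5,6,6,7,7,8,8,8,9,9,12,13,13,14,14,22]

Scan for sites:
  LmaVI TCAAAG/4: at [40, 62, 131] ⇒ [44, 66, 135]
  ZebX GAGTAC/5: at [7, 26, 82, 105] ⇒ [12, 31, 87, 110]
  DwuVI GTCCAC/6: at [1, 69, 89, 96, 125, 163] ⇒ [7, 75, 95, 102, 131, 169]
  WciX AGTT/3: at [14, 115, 138, 147, 152] ⇒ [17, 118, 141, 150, 155]

Pooled cuts: [7, 12, 17, 31, 44, 66, 75, 87, 95, 102, 110, 118, 131, 135, 141, 150, 155, 169]

Fragments:
  [0,7): 7 bp
  [7,12): 5 bp
  [12,17): 5 bp
  [17,31): 14 bp
  [31,44): 13 bp
  [44,66): 22 bp
  [66,75): 9 bp
  [75,87): 12 bp
  [87,95): 8 bp
  [95,102): 7 bp
  [102,110): 8 bp
  [110,118): 8 bp
  [118,131): 13 bp
  [131,135): 4 bp
  [135,141): 6 bp
  [141,150): 9 bp
  [150,155): 5 bp
  [155,169): 14 bp
  [169,175): 6 bp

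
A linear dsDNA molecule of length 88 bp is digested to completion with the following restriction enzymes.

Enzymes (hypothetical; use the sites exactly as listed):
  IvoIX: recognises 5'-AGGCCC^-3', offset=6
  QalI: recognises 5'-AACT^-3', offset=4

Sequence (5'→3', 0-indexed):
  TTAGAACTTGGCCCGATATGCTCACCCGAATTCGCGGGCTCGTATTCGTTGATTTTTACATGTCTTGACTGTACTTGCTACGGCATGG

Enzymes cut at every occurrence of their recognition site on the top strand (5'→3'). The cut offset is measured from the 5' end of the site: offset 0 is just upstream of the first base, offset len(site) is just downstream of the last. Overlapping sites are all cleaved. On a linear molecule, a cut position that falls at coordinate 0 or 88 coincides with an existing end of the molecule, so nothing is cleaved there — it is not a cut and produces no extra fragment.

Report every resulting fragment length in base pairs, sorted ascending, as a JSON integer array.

Site scan:
  IvoIX (AGGCCC, off=6): no sites
  QalI AACT/4: at [4] ⇒ [8]

Pooled cuts: [8]

Fragment lengths:
  [0,8): 8 bp
  [8,88): 80 bp

[8,80]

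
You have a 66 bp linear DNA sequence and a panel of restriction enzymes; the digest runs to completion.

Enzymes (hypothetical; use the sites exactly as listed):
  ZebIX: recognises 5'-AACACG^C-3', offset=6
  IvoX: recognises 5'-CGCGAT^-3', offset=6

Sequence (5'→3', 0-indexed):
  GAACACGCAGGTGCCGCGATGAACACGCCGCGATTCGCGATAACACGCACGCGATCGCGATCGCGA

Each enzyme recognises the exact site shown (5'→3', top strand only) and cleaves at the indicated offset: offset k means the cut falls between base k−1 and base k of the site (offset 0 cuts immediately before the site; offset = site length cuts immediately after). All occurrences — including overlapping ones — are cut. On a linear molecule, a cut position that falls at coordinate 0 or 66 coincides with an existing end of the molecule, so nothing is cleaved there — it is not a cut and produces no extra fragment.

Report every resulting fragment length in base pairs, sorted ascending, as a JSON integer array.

Site scan:
  ZebIX AACACGC/6: at [1, 21, 41] ⇒ [7, 27, 47]
  IvoX CGCGAT/6: at [14, 28, 35, 49, 55] ⇒ [20, 34, 41, 55, 61]

All cut coordinates (distinct, sorted): [7, 20, 27, 34, 41, 47, 55, 61]

Fragments:
  [0,7): 7 bp
  [7,20): 13 bp
  [20,27): 7 bp
  [27,34): 7 bp
  [34,41): 7 bp
  [41,47): 6 bp
  [47,55): 8 bp
  [55,61): 6 bp
  [61,66): 5 bp

[5,6,6,7,7,7,7,8,13]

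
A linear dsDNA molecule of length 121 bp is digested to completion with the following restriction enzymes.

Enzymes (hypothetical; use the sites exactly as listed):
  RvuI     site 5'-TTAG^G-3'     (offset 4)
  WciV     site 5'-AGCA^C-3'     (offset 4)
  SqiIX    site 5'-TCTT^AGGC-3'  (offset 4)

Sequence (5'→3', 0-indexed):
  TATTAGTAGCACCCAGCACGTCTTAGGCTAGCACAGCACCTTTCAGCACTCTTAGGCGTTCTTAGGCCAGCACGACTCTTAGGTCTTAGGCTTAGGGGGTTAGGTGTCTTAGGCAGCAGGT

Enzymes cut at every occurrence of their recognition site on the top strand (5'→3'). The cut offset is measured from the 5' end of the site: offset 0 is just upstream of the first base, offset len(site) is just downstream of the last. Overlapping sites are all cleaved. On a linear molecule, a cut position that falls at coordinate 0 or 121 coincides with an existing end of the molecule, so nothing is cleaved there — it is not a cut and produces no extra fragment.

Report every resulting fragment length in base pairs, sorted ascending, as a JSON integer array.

Per-enzyme occurrences:
  RvuI (TTAGG, off=4): starts [22, 51, 61, 78, 85, 91, 99, 108] → cuts [26, 55, 65, 82, 89, 95, 103, 112]
  WciV (AGCAC, off=4): starts [7, 14, 29, 34, 44, 68] → cuts [11, 18, 33, 38, 48, 72]
  SqiIX (TCTTAGGC, off=4): starts [20, 49, 59, 83, 106] → cuts [24, 53, 63, 87, 110]

All cut coordinates (distinct, sorted): [11, 18, 24, 26, 33, 38, 48, 53, 55, 63, 65, 72, 82, 87, 89, 95, 103, 110, 112]

Fragments:
  [0,11): 11 bp
  [11,18): 7 bp
  [18,24): 6 bp
  [24,26): 2 bp
  [26,33): 7 bp
  [33,38): 5 bp
  [38,48): 10 bp
  [48,53): 5 bp
  [53,55): 2 bp
  [55,63): 8 bp
  [63,65): 2 bp
  [65,72): 7 bp
  [72,82): 10 bp
  [82,87): 5 bp
  [87,89): 2 bp
  [89,95): 6 bp
  [95,103): 8 bp
  [103,110): 7 bp
  [110,112): 2 bp
  [112,121): 9 bp

[2,2,2,2,2,5,5,5,6,6,7,7,7,7,8,8,9,10,10,11]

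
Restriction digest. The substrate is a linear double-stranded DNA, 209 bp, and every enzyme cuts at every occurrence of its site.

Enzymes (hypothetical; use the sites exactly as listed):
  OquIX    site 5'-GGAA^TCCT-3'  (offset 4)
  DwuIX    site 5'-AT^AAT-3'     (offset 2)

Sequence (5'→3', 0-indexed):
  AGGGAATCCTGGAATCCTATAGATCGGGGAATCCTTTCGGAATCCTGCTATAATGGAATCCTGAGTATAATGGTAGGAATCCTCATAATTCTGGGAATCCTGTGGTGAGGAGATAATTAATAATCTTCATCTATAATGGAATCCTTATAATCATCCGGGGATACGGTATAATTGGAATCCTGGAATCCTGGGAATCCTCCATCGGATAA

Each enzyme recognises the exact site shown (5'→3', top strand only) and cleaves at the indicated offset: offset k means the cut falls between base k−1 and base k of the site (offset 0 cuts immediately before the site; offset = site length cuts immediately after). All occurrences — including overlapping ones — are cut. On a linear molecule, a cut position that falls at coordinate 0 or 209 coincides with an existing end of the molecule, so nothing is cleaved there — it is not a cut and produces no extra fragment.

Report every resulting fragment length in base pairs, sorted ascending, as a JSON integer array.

[6,7,7,7,7,7,8,8,8,9,9,10,11,11,11,13,15,17,17,21]

Scan for sites:
  OquIX (GGAATCCT, off=4): starts [2, 10, 27, 38, 54, 75, 93, 137, 173, 181, 190] → cuts [6, 14, 31, 42, 58, 79, 97, 141, 177, 185, 194]
  DwuIX (ATAAT, off=2): starts [49, 66, 84, 112, 119, 132, 146, 167] → cuts [51, 68, 86, 114, 121, 134, 148, 169]

Pooled cuts: [6, 14, 31, 42, 51, 58, 68, 79, 86, 97, 114, 121, 134, 141, 148, 169, 177, 185, 194]

Fragments:
  [0,6): 6 bp
  [6,14): 8 bp
  [14,31): 17 bp
  [31,42): 11 bp
  [42,51): 9 bp
  [51,58): 7 bp
  [58,68): 10 bp
  [68,79): 11 bp
  [79,86): 7 bp
  [86,97): 11 bp
  [97,114): 17 bp
  [114,121): 7 bp
  [121,134): 13 bp
  [134,141): 7 bp
  [141,148): 7 bp
  [148,169): 21 bp
  [169,177): 8 bp
  [177,185): 8 bp
  [185,194): 9 bp
  [194,209): 15 bp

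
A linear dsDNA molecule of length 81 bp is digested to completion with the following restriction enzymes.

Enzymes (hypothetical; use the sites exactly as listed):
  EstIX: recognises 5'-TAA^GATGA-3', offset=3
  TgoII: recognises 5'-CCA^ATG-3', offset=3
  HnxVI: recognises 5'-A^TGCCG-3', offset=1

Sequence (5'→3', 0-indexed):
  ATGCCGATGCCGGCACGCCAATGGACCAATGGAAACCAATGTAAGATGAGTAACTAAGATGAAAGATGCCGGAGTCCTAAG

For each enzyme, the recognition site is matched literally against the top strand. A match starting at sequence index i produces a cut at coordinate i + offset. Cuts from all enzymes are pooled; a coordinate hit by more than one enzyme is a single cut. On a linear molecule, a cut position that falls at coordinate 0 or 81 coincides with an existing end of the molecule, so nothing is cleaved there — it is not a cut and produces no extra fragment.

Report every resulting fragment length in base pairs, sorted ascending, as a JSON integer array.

Scan for sites:
  EstIX (TAAGATGA, off=3): starts [41, 54] → cuts [44, 57]
  TgoII (CCAATG, off=3): starts [17, 25, 35] → cuts [20, 28, 38]
  HnxVI (ATGCCG, off=1): starts [0, 6, 65] → cuts [1, 7, 66]

All cut coordinates (distinct, sorted): [1, 7, 20, 28, 38, 44, 57, 66]

Fragments:
  [0,1): 1 bp
  [1,7): 6 bp
  [7,20): 13 bp
  [20,28): 8 bp
  [28,38): 10 bp
  [38,44): 6 bp
  [44,57): 13 bp
  [57,66): 9 bp
  [66,81): 15 bp

[1,6,6,8,9,10,13,13,15]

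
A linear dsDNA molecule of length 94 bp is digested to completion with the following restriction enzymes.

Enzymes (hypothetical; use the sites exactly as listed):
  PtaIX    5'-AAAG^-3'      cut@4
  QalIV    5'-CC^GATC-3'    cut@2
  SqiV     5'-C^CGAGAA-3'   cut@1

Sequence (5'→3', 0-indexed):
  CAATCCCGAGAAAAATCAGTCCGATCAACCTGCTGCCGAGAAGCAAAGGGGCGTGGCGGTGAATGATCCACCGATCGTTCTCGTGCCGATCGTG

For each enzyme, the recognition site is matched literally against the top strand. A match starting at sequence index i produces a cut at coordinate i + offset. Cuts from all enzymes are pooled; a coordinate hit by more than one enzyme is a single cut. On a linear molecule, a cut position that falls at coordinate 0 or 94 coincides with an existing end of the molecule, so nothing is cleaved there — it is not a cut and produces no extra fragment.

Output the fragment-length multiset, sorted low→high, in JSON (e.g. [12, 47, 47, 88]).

[6,7,12,14,15,16,24]

Per-enzyme occurrences:
  PtaIX (AAAG, off=4): starts [44] → cuts [48]
  QalIV (CCGATC, off=2): starts [20, 70, 85] → cuts [22, 72, 87]
  SqiV (CCGAGAA, off=1): starts [5, 35] → cuts [6, 36]

All cut coordinates (distinct, sorted): [6, 22, 36, 48, 72, 87]

Fragment lengths:
  [0,6): 6 bp
  [6,22): 16 bp
  [22,36): 14 bp
  [36,48): 12 bp
  [48,72): 24 bp
  [72,87): 15 bp
  [87,94): 7 bp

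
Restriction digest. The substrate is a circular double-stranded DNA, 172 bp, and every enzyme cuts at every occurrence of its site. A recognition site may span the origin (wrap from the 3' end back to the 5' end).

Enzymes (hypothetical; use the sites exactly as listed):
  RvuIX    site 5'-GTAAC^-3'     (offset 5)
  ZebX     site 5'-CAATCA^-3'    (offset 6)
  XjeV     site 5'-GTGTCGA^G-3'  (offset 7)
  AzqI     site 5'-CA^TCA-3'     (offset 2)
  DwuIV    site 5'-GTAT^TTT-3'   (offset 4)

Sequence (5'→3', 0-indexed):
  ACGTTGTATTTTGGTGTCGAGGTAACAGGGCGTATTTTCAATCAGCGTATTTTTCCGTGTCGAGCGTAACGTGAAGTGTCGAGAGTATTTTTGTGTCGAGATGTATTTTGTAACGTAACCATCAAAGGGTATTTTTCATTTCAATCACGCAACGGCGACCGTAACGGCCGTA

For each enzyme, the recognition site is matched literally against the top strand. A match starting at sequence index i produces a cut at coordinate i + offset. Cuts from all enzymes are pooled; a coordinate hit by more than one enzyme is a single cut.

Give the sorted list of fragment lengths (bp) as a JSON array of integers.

[2,5,6,6,6,7,7,7,8,9,9,9,11,11,11,12,13,15,18]

Scan for sites:
  RvuIX GTAAC/5: at [21, 65, 109, 114, 160, 169] ⇒ [2, 26, 70, 114, 119, 165]
  ZebX CAATCA/6: at [38, 141] ⇒ [44, 147]
  XjeV GTGTCGAG/7: at [13, 56, 75, 92] ⇒ [20, 63, 82, 99]
  AzqI CATCA/2: at [119] ⇒ [121]
  DwuIV GTATTTT/4: at [5, 31, 46, 84, 102, 128] ⇒ [9, 35, 50, 88, 106, 132]

All cut coordinates (distinct, sorted): [2, 9, 20, 26, 35, 44, 50, 63, 70, 82, 88, 99, 106, 114, 119, 121, 132, 147, 165]

Fragments:
  2→9: 7 bp
  9→20: 11 bp
  20→26: 6 bp
  26→35: 9 bp
  35→44: 9 bp
  44→50: 6 bp
  50→63: 13 bp
  63→70: 7 bp
  70→82: 12 bp
  82→88: 6 bp
  88→99: 11 bp
  99→106: 7 bp
  106→114: 8 bp
  114→119: 5 bp
  119→121: 2 bp
  121→132: 11 bp
  132→147: 15 bp
  147→165: 18 bp
  165→2 (wrap): 172-165+2 = 9 bp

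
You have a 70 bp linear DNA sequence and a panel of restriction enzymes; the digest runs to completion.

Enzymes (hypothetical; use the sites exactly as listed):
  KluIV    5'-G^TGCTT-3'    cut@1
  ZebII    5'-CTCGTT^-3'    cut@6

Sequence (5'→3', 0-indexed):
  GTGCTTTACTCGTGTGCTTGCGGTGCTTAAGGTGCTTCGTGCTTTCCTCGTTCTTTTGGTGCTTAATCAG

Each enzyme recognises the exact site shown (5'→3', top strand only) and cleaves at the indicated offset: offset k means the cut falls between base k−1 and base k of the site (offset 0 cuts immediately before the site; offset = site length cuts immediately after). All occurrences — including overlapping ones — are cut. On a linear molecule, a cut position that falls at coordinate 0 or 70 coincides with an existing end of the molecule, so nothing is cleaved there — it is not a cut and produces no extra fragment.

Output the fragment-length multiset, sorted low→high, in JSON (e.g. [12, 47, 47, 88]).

Per-enzyme occurrences:
  KluIV GTGCTT/1: at [0, 13, 22, 31, 38, 58] ⇒ [1, 14, 23, 32, 39, 59]
  ZebII CTCGTT/6: at [46] ⇒ [52]

Pooled cuts: [1, 14, 23, 32, 39, 52, 59]

Fragment lengths:
  [0,1): 1 bp
  [1,14): 13 bp
  [14,23): 9 bp
  [23,32): 9 bp
  [32,39): 7 bp
  [39,52): 13 bp
  [52,59): 7 bp
  [59,70): 11 bp

[1,7,7,9,9,11,13,13]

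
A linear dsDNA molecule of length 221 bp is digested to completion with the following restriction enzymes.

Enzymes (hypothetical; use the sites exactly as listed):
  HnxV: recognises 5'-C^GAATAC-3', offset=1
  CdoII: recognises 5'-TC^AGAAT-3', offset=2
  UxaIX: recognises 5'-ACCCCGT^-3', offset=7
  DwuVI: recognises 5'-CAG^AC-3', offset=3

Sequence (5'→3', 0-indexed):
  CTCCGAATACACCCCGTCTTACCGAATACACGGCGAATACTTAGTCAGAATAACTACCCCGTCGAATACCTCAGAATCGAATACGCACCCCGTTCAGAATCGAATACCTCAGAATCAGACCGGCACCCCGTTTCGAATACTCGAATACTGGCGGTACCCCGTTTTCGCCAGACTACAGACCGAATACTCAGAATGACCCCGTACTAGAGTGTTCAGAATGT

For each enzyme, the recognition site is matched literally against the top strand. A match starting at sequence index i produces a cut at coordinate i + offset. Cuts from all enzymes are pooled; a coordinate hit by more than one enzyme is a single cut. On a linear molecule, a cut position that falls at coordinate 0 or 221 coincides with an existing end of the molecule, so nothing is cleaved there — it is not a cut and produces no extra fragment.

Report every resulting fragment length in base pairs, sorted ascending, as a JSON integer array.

Site scan:
  HnxV CGAATAC/1: at [3, 22, 33, 62, 77, 100, 133, 141, 180] ⇒ [4, 23, 34, 63, 78, 101, 134, 142, 181]
  CdoII TCAGAAT/2: at [44, 70, 93, 108, 187, 212] ⇒ [46, 72, 95, 110, 189, 214]
  UxaIX ACCCCGT/7: at [10, 55, 86, 124, 155, 195] ⇒ [17, 62, 93, 131, 162, 202]
  DwuVI CAGAC/3: at [115, 168, 175] ⇒ [118, 171, 178]

All cut coordinates (distinct, sorted): [4, 17, 23, 34, 46, 62, 63, 72, 78, 93, 95, 101, 110, 118, 131, 134, 142, 162, 171, 178, 181, 189, 202, 214]

Fragments:
  [0,4): 4 bp
  [4,17): 13 bp
  [17,23): 6 bp
  [23,34): 11 bp
  [34,46): 12 bp
  [46,62): 16 bp
  [62,63): 1 bp
  [63,72): 9 bp
  [72,78): 6 bp
  [78,93): 15 bp
  [93,95): 2 bp
  [95,101): 6 bp
  [101,110): 9 bp
  [110,118): 8 bp
  [118,131): 13 bp
  [131,134): 3 bp
  [134,142): 8 bp
  [142,162): 20 bp
  [162,171): 9 bp
  [171,178): 7 bp
  [178,181): 3 bp
  [181,189): 8 bp
  [189,202): 13 bp
  [202,214): 12 bp
  [214,221): 7 bp

[1,2,3,3,4,6,6,6,7,7,8,8,8,9,9,9,11,12,12,13,13,13,15,16,20]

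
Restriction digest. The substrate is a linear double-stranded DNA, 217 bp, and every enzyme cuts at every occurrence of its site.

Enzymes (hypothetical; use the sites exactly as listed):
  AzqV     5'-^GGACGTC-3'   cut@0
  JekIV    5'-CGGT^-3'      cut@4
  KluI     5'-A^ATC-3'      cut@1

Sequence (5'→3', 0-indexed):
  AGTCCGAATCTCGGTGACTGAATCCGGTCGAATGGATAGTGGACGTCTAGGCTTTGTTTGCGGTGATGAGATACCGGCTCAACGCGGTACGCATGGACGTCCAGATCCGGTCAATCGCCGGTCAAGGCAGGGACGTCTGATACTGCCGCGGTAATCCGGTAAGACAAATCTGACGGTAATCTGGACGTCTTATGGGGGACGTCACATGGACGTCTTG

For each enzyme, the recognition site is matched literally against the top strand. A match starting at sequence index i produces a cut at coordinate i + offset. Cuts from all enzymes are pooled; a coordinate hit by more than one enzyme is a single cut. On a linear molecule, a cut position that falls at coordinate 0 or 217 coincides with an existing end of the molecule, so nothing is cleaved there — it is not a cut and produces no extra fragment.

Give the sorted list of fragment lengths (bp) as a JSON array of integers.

Scan for sites:
  AzqV (GGACGTC, off=0): starts [40, 94, 130, 182, 196, 207] → cuts [40, 94, 130, 182, 196, 207]
  JekIV (CGGT, off=4): starts [11, 24, 60, 84, 107, 118, 148, 156, 173] → cuts [15, 28, 64, 88, 111, 122, 152, 160, 177]
  KluI (AATC, off=1): starts [6, 20, 112, 152, 166, 177] → cuts [7, 21, 113, 153, 167, 178]

All cut coordinates (distinct, sorted): [7, 15, 21, 28, 40, 64, 88, 94, 111, 113, 122, 130, 152, 153, 160, 167, 177, 178, 182, 196, 207]

Fragment lengths:
  [0,7): 7 bp
  [7,15): 8 bp
  [15,21): 6 bp
  [21,28): 7 bp
  [28,40): 12 bp
  [40,64): 24 bp
  [64,88): 24 bp
  [88,94): 6 bp
  [94,111): 17 bp
  [111,113): 2 bp
  [113,122): 9 bp
  [122,130): 8 bp
  [130,152): 22 bp
  [152,153): 1 bp
  [153,160): 7 bp
  [160,167): 7 bp
  [167,177): 10 bp
  [177,178): 1 bp
  [178,182): 4 bp
  [182,196): 14 bp
  [196,207): 11 bp
  [207,217): 10 bp

[1,1,2,4,6,6,7,7,7,7,8,8,9,10,10,11,12,14,17,22,24,24]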